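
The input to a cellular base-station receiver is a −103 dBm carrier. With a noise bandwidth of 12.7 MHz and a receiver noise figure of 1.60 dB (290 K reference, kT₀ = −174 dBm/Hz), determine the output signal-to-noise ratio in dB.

Noise floor: N = −174 + 10 log₁₀(B) + NF
10 log₁₀(1.27×10⁷) = 71.04 dB
N = −174 + 71.04 + 1.60 = −101.36 dBm
SNR = P_sig − N = −103 − (−101.36) = −1.64 dB → −1.6 dB

−1.6 dB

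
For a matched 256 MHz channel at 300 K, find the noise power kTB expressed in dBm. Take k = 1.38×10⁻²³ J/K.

P_n = kTB = 1.38×10⁻²³ × 300 × 2.56×10⁸ = 1.06×10⁻¹² W
In dBm: 10 log₁₀(1.06×10⁻¹² / 10⁻³) = −89.7 dBm

−89.7 dBm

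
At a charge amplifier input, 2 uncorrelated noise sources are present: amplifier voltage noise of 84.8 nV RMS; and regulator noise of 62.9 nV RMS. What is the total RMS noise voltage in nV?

106 nV

Uncorrelated sources add in power (mean-square): V_tot = √(ΣV_i²)
V_tot = √[(8.48×10⁻⁸)² + (6.29×10⁻⁸)²] = 1.06×10⁻⁷ V = 106 nV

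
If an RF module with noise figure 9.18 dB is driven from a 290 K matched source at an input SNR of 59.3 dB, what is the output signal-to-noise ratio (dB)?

By definition F = SNR_in/SNR_out, so in dB: SNR_out = SNR_in − NF
SNR_out = 59.3 − 9.18 = 50.12 dB

50.12 dB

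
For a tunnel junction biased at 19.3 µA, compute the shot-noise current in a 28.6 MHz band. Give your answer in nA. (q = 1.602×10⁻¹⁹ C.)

I_n = √(2qI·B)
2qI·B = 2 × 1.602×10⁻¹⁹ × 1.93×10⁻⁵ × 2.86×10⁷ = 1.77×10⁻¹⁶ A²
I_n = √(1.77×10⁻¹⁶) = 1.33×10⁻⁸ A = 13.3 nA

13.3 nA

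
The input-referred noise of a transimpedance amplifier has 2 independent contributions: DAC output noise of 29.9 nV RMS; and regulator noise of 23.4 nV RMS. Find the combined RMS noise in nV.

38.0 nV

Uncorrelated sources add in power (mean-square): V_tot = √(ΣV_i²)
V_tot = √[(2.99×10⁻⁸)² + (2.34×10⁻⁸)²] = 3.80×10⁻⁸ V = 38.0 nV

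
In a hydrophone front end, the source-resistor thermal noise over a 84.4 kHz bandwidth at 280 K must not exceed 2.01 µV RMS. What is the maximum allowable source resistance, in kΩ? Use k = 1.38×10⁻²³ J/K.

3.10 kΩ

Johnson–Nyquist: V_n = √(4kTRB) ⇒ R = V_n² / (4kTB)
4kTB = 4 × 1.38×10⁻²³ × 280 × 8.44×10⁴ = 1.30×10⁻¹⁵
R = (2.01×10⁻⁶)² / 1.30×10⁻¹⁵ = 3.10×10³ Ω = 3.10 kΩ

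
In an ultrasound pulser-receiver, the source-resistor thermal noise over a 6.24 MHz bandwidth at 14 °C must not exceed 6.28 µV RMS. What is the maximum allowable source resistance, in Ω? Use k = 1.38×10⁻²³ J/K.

T = 14 °C + 273.15 = 287.15 K
Johnson–Nyquist: V_n = √(4kTRB) ⇒ R = V_n² / (4kTB)
4kTB = 4 × 1.38×10⁻²³ × 287.15 × 6.24×10⁶ = 9.89×10⁻¹⁴
R = (6.28×10⁻⁶)² / 9.89×10⁻¹⁴ = 3.99×10² Ω = 399 Ω

399 Ω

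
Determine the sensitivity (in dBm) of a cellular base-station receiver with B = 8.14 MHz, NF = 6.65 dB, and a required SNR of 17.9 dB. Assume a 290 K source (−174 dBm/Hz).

Sensitivity = −174 + 10 log₁₀(B) + NF + SNR_min
= −174 + 69.11 + 6.65 + 17.9
= −80.34 dBm → −80.3 dBm

−80.3 dBm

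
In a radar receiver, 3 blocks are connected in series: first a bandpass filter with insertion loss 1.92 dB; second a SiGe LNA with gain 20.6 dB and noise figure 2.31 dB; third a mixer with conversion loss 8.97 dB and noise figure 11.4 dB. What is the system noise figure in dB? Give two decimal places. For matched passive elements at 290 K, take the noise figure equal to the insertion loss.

Convert to linear (a loss of L dB is a gain of −L dB): F_i = 10^(NF_i/10), G_i = 10^(G_i,dB/10)
  Stage 1: F_1 = 10^(1.92/10) = 1.556, G_1 = 10^(−1.92/10) = 0.6427
  Stage 2: F_2 = 10^(2.31/10) = 1.702, G_2 = 10^(20.6/10) = 114.8
  Stage 3: F_3 = 10^(11.4/10) = 13.80, G_3 = 10^(−8.97/10) = 0.1268
Friis cascade:
  F = 1.556 + (1.702 − 1)/0.6427 + (13.80 − 1)/73.79 = 2.822
NF = 10 log₁₀(2.822) = 4.51 dB

4.51 dB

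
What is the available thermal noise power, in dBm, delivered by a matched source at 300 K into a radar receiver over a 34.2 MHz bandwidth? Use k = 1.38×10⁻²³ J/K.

−98.5 dBm

P_n = kTB = 1.38×10⁻²³ × 300 × 3.42×10⁷ = 1.42×10⁻¹³ W
In dBm: 10 log₁₀(1.42×10⁻¹³ / 10⁻³) = −98.5 dBm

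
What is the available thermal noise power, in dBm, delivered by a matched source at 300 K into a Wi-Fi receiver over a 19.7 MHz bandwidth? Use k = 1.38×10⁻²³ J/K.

−100.9 dBm

P_n = kTB = 1.38×10⁻²³ × 300 × 1.97×10⁷ = 8.16×10⁻¹⁴ W
In dBm: 10 log₁₀(8.16×10⁻¹⁴ / 10⁻³) = −100.9 dBm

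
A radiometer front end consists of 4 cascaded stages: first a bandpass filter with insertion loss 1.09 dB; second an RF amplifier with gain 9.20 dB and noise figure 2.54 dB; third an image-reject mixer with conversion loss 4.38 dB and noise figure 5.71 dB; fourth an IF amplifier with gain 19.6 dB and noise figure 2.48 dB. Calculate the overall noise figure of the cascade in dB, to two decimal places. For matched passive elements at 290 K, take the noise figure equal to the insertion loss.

4.85 dB

Convert to linear (a loss of L dB is a gain of −L dB): F_i = 10^(NF_i/10), G_i = 10^(G_i,dB/10)
  Stage 1: F_1 = 10^(1.09/10) = 1.285, G_1 = 10^(−1.09/10) = 0.7780
  Stage 2: F_2 = 10^(2.54/10) = 1.795, G_2 = 10^(9.20/10) = 8.318
  Stage 3: F_3 = 10^(5.71/10) = 3.724, G_3 = 10^(−4.38/10) = 0.3648
  Stage 4: F_4 = 10^(2.48/10) = 1.770, G_4 = 10^(19.6/10) = 91.20
Friis cascade:
  F = 1.285 + (1.795 − 1)/0.7780 + (3.724 − 1)/6.471 + (1.770 − 1)/2.360 = 3.054
NF = 10 log₁₀(3.054) = 4.85 dB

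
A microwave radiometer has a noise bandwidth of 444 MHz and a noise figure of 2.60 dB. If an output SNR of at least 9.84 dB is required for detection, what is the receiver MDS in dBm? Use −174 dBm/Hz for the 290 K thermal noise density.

−75.1 dBm

Sensitivity = −174 + 10 log₁₀(B) + NF + SNR_min
= −174 + 86.47 + 2.60 + 9.84
= −75.09 dBm → −75.1 dBm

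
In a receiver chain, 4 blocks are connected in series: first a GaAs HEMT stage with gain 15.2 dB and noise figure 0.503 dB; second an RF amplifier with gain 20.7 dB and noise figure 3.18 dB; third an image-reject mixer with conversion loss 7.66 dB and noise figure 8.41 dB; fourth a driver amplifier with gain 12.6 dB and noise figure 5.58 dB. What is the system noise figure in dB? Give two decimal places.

0.65 dB

Convert to linear (a loss of L dB is a gain of −L dB): F_i = 10^(NF_i/10), G_i = 10^(G_i,dB/10)
  Stage 1: F_1 = 10^(0.503/10) = 1.123, G_1 = 10^(15.2/10) = 33.11
  Stage 2: F_2 = 10^(3.18/10) = 2.080, G_2 = 10^(20.7/10) = 117.5
  Stage 3: F_3 = 10^(8.41/10) = 6.934, G_3 = 10^(−7.66/10) = 0.1714
  Stage 4: F_4 = 10^(5.58/10) = 3.614, G_4 = 10^(12.6/10) = 18.20
Friis cascade:
  F = 1.123 + (2.080 − 1)/33.11 + (6.934 − 1)/3890 + (3.614 − 1)/666.8 = 1.161
NF = 10 log₁₀(1.161) = 0.65 dB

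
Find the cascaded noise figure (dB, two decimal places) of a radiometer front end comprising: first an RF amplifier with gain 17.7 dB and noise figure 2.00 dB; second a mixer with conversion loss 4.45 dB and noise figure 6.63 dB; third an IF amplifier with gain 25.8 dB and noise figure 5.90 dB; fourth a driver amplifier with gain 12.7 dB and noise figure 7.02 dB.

Convert to linear (a loss of L dB is a gain of −L dB): F_i = 10^(NF_i/10), G_i = 10^(G_i,dB/10)
  Stage 1: F_1 = 10^(2.00/10) = 1.585, G_1 = 10^(17.7/10) = 58.88
  Stage 2: F_2 = 10^(6.63/10) = 4.603, G_2 = 10^(−4.45/10) = 0.3589
  Stage 3: F_3 = 10^(5.90/10) = 3.890, G_3 = 10^(25.8/10) = 380.2
  Stage 4: F_4 = 10^(7.02/10) = 5.035, G_4 = 10^(12.7/10) = 18.62
Friis cascade:
  F = 1.585 + (4.603 − 1)/58.88 + (3.890 − 1)/21.13 + (5.035 − 1)/8035 = 1.783
NF = 10 log₁₀(1.783) = 2.51 dB

2.51 dB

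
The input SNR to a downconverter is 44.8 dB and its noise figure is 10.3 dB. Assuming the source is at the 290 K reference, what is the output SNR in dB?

By definition F = SNR_in/SNR_out, so in dB: SNR_out = SNR_in − NF
SNR_out = 44.8 − 10.3 = 34.5 dB

34.5 dB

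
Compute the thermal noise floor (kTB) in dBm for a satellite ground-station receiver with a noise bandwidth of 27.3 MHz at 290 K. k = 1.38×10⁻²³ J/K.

P_n = kTB = 1.38×10⁻²³ × 290 × 2.73×10⁷ = 1.09×10⁻¹³ W
In dBm: 10 log₁₀(1.09×10⁻¹³ / 10⁻³) = −99.6 dBm

−99.6 dBm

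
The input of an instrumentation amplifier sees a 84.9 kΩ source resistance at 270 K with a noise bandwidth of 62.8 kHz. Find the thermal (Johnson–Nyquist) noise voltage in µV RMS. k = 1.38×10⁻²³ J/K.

V_n = √(4kTRB)
4kTRB = 4 × 1.38×10⁻²³ × 270 × 8.49×10⁴ × 6.28×10⁴ = 7.95×10⁻¹¹ V²
V_n = √(7.95×10⁻¹¹) = 8.91×10⁻⁶ V = 8.91 µV

8.91 µV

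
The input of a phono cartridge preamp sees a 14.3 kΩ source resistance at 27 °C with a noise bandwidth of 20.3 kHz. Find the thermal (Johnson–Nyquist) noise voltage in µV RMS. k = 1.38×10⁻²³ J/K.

T = 27 °C + 273.15 = 300.15 K
V_n = √(4kTRB)
4kTRB = 4 × 1.38×10⁻²³ × 300.15 × 1.43×10⁴ × 2.03×10⁴ = 4.81×10⁻¹² V²
V_n = √(4.81×10⁻¹²) = 2.19×10⁻⁶ V = 2.19 µV

2.19 µV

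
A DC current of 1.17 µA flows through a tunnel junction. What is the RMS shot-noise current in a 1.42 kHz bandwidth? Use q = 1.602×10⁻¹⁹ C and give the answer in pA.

23.1 pA

I_n = √(2qI·B)
2qI·B = 2 × 1.602×10⁻¹⁹ × 1.17×10⁻⁶ × 1.42×10³ = 5.32×10⁻²² A²
I_n = √(5.32×10⁻²²) = 2.31×10⁻¹¹ A = 23.1 pA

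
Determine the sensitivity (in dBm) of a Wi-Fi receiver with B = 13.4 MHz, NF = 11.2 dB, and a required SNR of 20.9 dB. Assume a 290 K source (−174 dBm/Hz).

−70.6 dBm

Sensitivity = −174 + 10 log₁₀(B) + NF + SNR_min
= −174 + 71.27 + 11.2 + 20.9
= −70.63 dBm → −70.6 dBm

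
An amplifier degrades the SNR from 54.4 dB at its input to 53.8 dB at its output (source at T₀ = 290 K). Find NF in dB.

0.6 dB

NF (dB) = SNR_in(dB) − SNR_out(dB) when the source is at T₀
NF = 54.4 − 53.8 = 0.6 dB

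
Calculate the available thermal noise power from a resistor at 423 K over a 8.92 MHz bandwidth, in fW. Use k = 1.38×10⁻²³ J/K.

P_n = kTB = 1.38×10⁻²³ × 423 × 8.92×10⁶ = 5.21×10⁻¹⁴ W = 52.1 fW

52.1 fW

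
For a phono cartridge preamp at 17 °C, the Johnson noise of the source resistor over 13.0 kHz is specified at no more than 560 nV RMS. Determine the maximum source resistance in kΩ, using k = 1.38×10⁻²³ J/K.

1.51 kΩ

T = 17 °C + 273.15 = 290.15 K
Johnson–Nyquist: V_n = √(4kTRB) ⇒ R = V_n² / (4kTB)
4kTB = 4 × 1.38×10⁻²³ × 290.15 × 1.30×10⁴ = 2.08×10⁻¹⁶
R = (5.60×10⁻⁷)² / 2.08×10⁻¹⁶ = 1.51×10³ Ω = 1.51 kΩ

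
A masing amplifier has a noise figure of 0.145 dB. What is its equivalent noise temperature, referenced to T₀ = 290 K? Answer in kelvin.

F = 10^(0.145/10) = 1.03395
T_e = (F − 1)·T₀ = (1.03395 − 1) × 290 = 9.85 K

9.85 K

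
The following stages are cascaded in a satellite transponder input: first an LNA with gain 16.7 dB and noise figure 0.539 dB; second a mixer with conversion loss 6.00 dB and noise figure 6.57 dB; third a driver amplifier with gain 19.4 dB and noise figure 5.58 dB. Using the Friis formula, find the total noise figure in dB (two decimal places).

Convert to linear (a loss of L dB is a gain of −L dB): F_i = 10^(NF_i/10), G_i = 10^(G_i,dB/10)
  Stage 1: F_1 = 10^(0.539/10) = 1.132, G_1 = 10^(16.7/10) = 46.77
  Stage 2: F_2 = 10^(6.57/10) = 4.539, G_2 = 10^(−6.00/10) = 0.2512
  Stage 3: F_3 = 10^(5.58/10) = 3.614, G_3 = 10^(19.4/10) = 87.10
Friis cascade:
  F = 1.132 + (4.539 − 1)/46.77 + (3.614 − 1)/11.75 = 1.430
NF = 10 log₁₀(1.430) = 1.55 dB

1.55 dB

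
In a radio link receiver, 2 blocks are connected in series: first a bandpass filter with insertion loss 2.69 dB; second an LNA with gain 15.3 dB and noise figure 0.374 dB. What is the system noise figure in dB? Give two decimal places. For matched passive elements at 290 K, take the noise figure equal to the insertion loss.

Convert to linear (a loss of L dB is a gain of −L dB): F_i = 10^(NF_i/10), G_i = 10^(G_i,dB/10)
  Stage 1: F_1 = 10^(2.69/10) = 1.858, G_1 = 10^(−2.69/10) = 0.5383
  Stage 2: F_2 = 10^(0.374/10) = 1.090, G_2 = 10^(15.3/10) = 33.88
Friis cascade:
  F = 1.858 + (1.090 − 1)/0.5383 = 2.025
NF = 10 log₁₀(2.025) = 3.06 dB

3.06 dB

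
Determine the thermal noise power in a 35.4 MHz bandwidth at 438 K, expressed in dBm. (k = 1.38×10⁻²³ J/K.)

−96.7 dBm

P_n = kTB = 1.38×10⁻²³ × 438 × 3.54×10⁷ = 2.14×10⁻¹³ W
In dBm: 10 log₁₀(2.14×10⁻¹³ / 10⁻³) = −96.7 dBm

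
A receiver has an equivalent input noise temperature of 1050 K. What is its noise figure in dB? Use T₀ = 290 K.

6.65 dB

F = 1 + T_e/T₀ = 1 + 1050/290 = 4.62069
NF = 10 log₁₀(4.62069) = 6.65 dB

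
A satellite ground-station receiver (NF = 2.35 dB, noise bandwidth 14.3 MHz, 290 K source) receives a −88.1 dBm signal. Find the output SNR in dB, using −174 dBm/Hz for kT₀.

12.0 dB

Noise floor: N = −174 + 10 log₁₀(B) + NF
10 log₁₀(1.43×10⁷) = 71.55 dB
N = −174 + 71.55 + 2.35 = −100.10 dBm
SNR = P_sig − N = −88.1 − (−100.10) = 12.00 dB → 12.0 dB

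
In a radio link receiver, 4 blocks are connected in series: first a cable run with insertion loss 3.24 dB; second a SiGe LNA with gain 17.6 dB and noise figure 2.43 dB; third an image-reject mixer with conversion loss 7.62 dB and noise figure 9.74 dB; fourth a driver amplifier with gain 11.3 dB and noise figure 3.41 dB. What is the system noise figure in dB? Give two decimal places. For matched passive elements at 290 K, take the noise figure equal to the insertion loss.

6.28 dB

Convert to linear (a loss of L dB is a gain of −L dB): F_i = 10^(NF_i/10), G_i = 10^(G_i,dB/10)
  Stage 1: F_1 = 10^(3.24/10) = 2.109, G_1 = 10^(−3.24/10) = 0.4742
  Stage 2: F_2 = 10^(2.43/10) = 1.750, G_2 = 10^(17.6/10) = 57.54
  Stage 3: F_3 = 10^(9.74/10) = 9.419, G_3 = 10^(−7.62/10) = 0.1730
  Stage 4: F_4 = 10^(3.41/10) = 2.193, G_4 = 10^(11.3/10) = 13.49
Friis cascade:
  F = 2.109 + (1.750 − 1)/0.4742 + (9.419 − 1)/27.29 + (2.193 − 1)/4.721 = 4.251
NF = 10 log₁₀(4.251) = 6.28 dB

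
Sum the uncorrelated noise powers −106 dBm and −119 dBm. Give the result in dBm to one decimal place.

Convert to linear, add, convert back:
P₁ = 2.51×10⁻¹⁴ W, P₂ = 1.26×10⁻¹⁵ W
P_tot = 2.64×10⁻¹⁴ W → 10 log₁₀(P_tot / 10⁻³) = −105.8 dBm

−105.8 dBm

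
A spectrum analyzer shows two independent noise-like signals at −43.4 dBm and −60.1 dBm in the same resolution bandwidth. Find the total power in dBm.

−43.3 dBm

Convert to linear, add, convert back:
P₁ = 4.57×10⁻⁸ W, P₂ = 9.77×10⁻¹⁰ W
P_tot = 4.67×10⁻⁸ W → 10 log₁₀(P_tot / 10⁻³) = −43.3 dBm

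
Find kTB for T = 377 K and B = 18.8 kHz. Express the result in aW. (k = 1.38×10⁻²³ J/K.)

97.8 aW

P_n = kTB = 1.38×10⁻²³ × 377 × 1.88×10⁴ = 9.78×10⁻¹⁷ W = 97.8 aW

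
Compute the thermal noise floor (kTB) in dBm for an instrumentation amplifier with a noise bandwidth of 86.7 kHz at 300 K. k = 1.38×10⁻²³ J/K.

−124.4 dBm

P_n = kTB = 1.38×10⁻²³ × 300 × 8.67×10⁴ = 3.59×10⁻¹⁶ W
In dBm: 10 log₁₀(3.59×10⁻¹⁶ / 10⁻³) = −124.4 dBm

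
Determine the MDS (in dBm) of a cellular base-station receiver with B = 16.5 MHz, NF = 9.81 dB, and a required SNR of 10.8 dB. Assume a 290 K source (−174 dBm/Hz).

Sensitivity = −174 + 10 log₁₀(B) + NF + SNR_min
= −174 + 72.17 + 9.81 + 10.8
= −81.22 dBm → −81.2 dBm

−81.2 dBm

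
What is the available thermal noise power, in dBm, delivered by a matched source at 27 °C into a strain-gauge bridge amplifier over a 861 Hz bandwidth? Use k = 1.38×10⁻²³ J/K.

−144.5 dBm

T = 27 °C + 273.15 = 300.15 K
P_n = kTB = 1.38×10⁻²³ × 300.15 × 8.61×10² = 3.57×10⁻¹⁸ W
In dBm: 10 log₁₀(3.57×10⁻¹⁸ / 10⁻³) = −144.5 dBm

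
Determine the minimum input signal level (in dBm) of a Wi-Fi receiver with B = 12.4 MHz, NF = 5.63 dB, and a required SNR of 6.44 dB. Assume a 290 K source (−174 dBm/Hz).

−91.0 dBm

Sensitivity = −174 + 10 log₁₀(B) + NF + SNR_min
= −174 + 70.93 + 5.63 + 6.44
= −91.00 dBm → −91.0 dBm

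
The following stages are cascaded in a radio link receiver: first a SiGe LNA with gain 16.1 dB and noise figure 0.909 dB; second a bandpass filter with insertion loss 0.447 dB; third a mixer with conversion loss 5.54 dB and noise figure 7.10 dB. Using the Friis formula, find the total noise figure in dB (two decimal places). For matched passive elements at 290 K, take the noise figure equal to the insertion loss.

1.30 dB

Convert to linear (a loss of L dB is a gain of −L dB): F_i = 10^(NF_i/10), G_i = 10^(G_i,dB/10)
  Stage 1: F_1 = 10^(0.909/10) = 1.233, G_1 = 10^(16.1/10) = 40.74
  Stage 2: F_2 = 10^(0.447/10) = 1.108, G_2 = 10^(−0.447/10) = 0.9022
  Stage 3: F_3 = 10^(7.10/10) = 5.129, G_3 = 10^(−5.54/10) = 0.2793
Friis cascade:
  F = 1.233 + (1.108 − 1)/40.74 + (5.129 − 1)/36.75 = 1.348
NF = 10 log₁₀(1.348) = 1.30 dB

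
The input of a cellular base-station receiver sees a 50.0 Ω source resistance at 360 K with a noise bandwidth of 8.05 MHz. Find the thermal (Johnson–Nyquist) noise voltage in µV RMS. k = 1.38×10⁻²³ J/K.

2.83 µV

V_n = √(4kTRB)
4kTRB = 4 × 1.38×10⁻²³ × 360 × 5.00×10¹ × 8.05×10⁶ = 8.00×10⁻¹² V²
V_n = √(8.00×10⁻¹²) = 2.83×10⁻⁶ V = 2.83 µV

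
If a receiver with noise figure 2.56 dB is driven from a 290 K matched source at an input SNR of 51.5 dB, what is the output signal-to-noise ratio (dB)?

By definition F = SNR_in/SNR_out, so in dB: SNR_out = SNR_in − NF
SNR_out = 51.5 − 2.56 = 48.94 dB

48.94 dB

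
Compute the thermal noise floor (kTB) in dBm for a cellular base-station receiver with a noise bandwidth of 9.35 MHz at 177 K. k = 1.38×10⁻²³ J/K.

−106.4 dBm

P_n = kTB = 1.38×10⁻²³ × 177 × 9.35×10⁶ = 2.28×10⁻¹⁴ W
In dBm: 10 log₁₀(2.28×10⁻¹⁴ / 10⁻³) = −106.4 dBm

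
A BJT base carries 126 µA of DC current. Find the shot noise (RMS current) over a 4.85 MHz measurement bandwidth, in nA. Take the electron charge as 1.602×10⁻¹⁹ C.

14.0 nA

I_n = √(2qI·B)
2qI·B = 2 × 1.602×10⁻¹⁹ × 1.26×10⁻⁴ × 4.85×10⁶ = 1.96×10⁻¹⁶ A²
I_n = √(1.96×10⁻¹⁶) = 1.40×10⁻⁸ A = 14.0 nA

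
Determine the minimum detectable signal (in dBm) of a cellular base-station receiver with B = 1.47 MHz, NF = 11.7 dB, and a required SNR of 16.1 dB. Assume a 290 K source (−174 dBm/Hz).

−84.5 dBm

Sensitivity = −174 + 10 log₁₀(B) + NF + SNR_min
= −174 + 61.67 + 11.7 + 16.1
= −84.53 dBm → −84.5 dBm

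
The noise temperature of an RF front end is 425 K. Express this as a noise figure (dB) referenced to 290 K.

3.92 dB

F = 1 + T_e/T₀ = 1 + 425/290 = 2.46552
NF = 10 log₁₀(2.46552) = 3.92 dB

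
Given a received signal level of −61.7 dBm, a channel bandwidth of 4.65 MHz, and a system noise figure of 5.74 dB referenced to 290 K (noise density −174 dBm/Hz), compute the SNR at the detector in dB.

Noise floor: N = −174 + 10 log₁₀(B) + NF
10 log₁₀(4.65×10⁶) = 66.67 dB
N = −174 + 66.67 + 5.74 = −101.59 dBm
SNR = P_sig − N = −61.7 − (−101.59) = 39.89 dB → 39.9 dB

39.9 dB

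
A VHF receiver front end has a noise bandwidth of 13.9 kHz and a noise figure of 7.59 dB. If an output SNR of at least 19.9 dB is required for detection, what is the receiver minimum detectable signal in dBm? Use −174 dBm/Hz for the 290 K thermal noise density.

Sensitivity = −174 + 10 log₁₀(B) + NF + SNR_min
= −174 + 41.43 + 7.59 + 19.9
= −105.08 dBm → −105.1 dBm

−105.1 dBm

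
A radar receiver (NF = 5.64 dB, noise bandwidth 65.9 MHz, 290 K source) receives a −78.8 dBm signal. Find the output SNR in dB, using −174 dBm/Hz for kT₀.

Noise floor: N = −174 + 10 log₁₀(B) + NF
10 log₁₀(6.59×10⁷) = 78.19 dB
N = −174 + 78.19 + 5.64 = −90.17 dBm
SNR = P_sig − N = −78.8 − (−90.17) = 11.37 dB → 11.4 dB

11.4 dB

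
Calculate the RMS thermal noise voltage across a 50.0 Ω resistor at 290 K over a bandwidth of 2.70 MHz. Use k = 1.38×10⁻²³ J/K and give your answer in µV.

V_n = √(4kTRB)
4kTRB = 4 × 1.38×10⁻²³ × 290 × 5.00×10¹ × 2.70×10⁶ = 2.16×10⁻¹² V²
V_n = √(2.16×10⁻¹²) = 1.47×10⁻⁶ V = 1.47 µV

1.47 µV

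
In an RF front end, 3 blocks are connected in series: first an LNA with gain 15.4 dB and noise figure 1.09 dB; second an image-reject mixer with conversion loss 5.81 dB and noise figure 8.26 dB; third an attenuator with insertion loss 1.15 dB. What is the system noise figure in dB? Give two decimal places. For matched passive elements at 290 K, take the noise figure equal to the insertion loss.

Convert to linear (a loss of L dB is a gain of −L dB): F_i = 10^(NF_i/10), G_i = 10^(G_i,dB/10)
  Stage 1: F_1 = 10^(1.09/10) = 1.285, G_1 = 10^(15.4/10) = 34.67
  Stage 2: F_2 = 10^(8.26/10) = 6.699, G_2 = 10^(−5.81/10) = 0.2624
  Stage 3: F_3 = 10^(1.15/10) = 1.303, G_3 = 10^(−1.15/10) = 0.7674
Friis cascade:
  F = 1.285 + (6.699 − 1)/34.67 + (1.303 − 1)/9.099 = 1.483
NF = 10 log₁₀(1.483) = 1.71 dB

1.71 dB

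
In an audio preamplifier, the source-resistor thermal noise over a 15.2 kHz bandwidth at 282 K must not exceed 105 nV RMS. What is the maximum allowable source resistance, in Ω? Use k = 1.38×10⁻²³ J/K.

46.6 Ω

Johnson–Nyquist: V_n = √(4kTRB) ⇒ R = V_n² / (4kTB)
4kTB = 4 × 1.38×10⁻²³ × 282 × 1.52×10⁴ = 2.37×10⁻¹⁶
R = (1.05×10⁻⁷)² / 2.37×10⁻¹⁶ = 4.66×10¹ Ω = 46.6 Ω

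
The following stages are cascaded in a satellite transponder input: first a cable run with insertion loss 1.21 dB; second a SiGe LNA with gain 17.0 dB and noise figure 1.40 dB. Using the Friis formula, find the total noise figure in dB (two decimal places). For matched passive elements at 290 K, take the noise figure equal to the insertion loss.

2.61 dB

Convert to linear (a loss of L dB is a gain of −L dB): F_i = 10^(NF_i/10), G_i = 10^(G_i,dB/10)
  Stage 1: F_1 = 10^(1.21/10) = 1.321, G_1 = 10^(−1.21/10) = 0.7568
  Stage 2: F_2 = 10^(1.40/10) = 1.380, G_2 = 10^(17.0/10) = 50.12
Friis cascade:
  F = 1.321 + (1.380 − 1)/0.7568 = 1.824
NF = 10 log₁₀(1.824) = 2.61 dB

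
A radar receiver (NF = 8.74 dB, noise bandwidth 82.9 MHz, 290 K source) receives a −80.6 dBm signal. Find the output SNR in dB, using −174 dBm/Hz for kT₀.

Noise floor: N = −174 + 10 log₁₀(B) + NF
10 log₁₀(8.29×10⁷) = 79.19 dB
N = −174 + 79.19 + 8.74 = −86.07 dBm
SNR = P_sig − N = −80.6 − (−86.07) = 5.47 dB → 5.5 dB

5.5 dB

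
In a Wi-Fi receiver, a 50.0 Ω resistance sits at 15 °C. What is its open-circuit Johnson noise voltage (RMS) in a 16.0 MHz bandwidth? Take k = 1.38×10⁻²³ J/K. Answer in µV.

T = 15 °C + 273.15 = 288.15 K
V_n = √(4kTRB)
4kTRB = 4 × 1.38×10⁻²³ × 288.15 × 5.00×10¹ × 1.60×10⁷ = 1.27×10⁻¹¹ V²
V_n = √(1.27×10⁻¹¹) = 3.57×10⁻⁶ V = 3.57 µV

3.57 µV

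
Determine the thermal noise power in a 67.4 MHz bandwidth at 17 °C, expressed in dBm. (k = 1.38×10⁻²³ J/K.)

−95.7 dBm

T = 17 °C + 273.15 = 290.15 K
P_n = kTB = 1.38×10⁻²³ × 290.15 × 6.74×10⁷ = 2.70×10⁻¹³ W
In dBm: 10 log₁₀(2.70×10⁻¹³ / 10⁻³) = −95.7 dBm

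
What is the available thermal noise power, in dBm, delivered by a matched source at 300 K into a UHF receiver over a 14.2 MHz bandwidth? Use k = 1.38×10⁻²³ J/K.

P_n = kTB = 1.38×10⁻²³ × 300 × 1.42×10⁷ = 5.88×10⁻¹⁴ W
In dBm: 10 log₁₀(5.88×10⁻¹⁴ / 10⁻³) = −102.3 dBm

−102.3 dBm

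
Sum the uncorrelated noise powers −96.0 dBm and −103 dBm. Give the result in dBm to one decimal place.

Convert to linear, add, convert back:
P₁ = 2.51×10⁻¹³ W, P₂ = 5.01×10⁻¹⁴ W
P_tot = 3.01×10⁻¹³ W → 10 log₁₀(P_tot / 10⁻³) = −95.2 dBm

−95.2 dBm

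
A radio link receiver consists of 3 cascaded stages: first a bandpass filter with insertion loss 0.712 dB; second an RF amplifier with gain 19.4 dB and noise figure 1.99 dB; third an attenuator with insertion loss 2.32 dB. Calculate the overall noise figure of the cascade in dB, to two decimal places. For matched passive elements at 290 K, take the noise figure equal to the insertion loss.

2.72 dB

Convert to linear (a loss of L dB is a gain of −L dB): F_i = 10^(NF_i/10), G_i = 10^(G_i,dB/10)
  Stage 1: F_1 = 10^(0.712/10) = 1.178, G_1 = 10^(−0.712/10) = 0.8488
  Stage 2: F_2 = 10^(1.99/10) = 1.581, G_2 = 10^(19.4/10) = 87.10
  Stage 3: F_3 = 10^(2.32/10) = 1.706, G_3 = 10^(−2.32/10) = 0.5861
Friis cascade:
  F = 1.178 + (1.581 − 1)/0.8488 + (1.706 − 1)/73.93 = 1.872
NF = 10 log₁₀(1.872) = 2.72 dB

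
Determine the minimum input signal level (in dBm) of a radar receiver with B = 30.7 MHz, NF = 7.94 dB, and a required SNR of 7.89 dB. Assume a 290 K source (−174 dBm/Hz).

Sensitivity = −174 + 10 log₁₀(B) + NF + SNR_min
= −174 + 74.87 + 7.94 + 7.89
= −83.30 dBm → −83.3 dBm

−83.3 dBm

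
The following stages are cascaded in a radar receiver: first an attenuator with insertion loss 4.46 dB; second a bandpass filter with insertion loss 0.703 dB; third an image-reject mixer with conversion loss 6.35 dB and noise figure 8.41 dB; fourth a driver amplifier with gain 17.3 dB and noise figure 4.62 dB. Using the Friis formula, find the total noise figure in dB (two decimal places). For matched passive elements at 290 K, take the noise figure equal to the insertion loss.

16.96 dB

Convert to linear (a loss of L dB is a gain of −L dB): F_i = 10^(NF_i/10), G_i = 10^(G_i,dB/10)
  Stage 1: F_1 = 10^(4.46/10) = 2.793, G_1 = 10^(−4.46/10) = 0.3581
  Stage 2: F_2 = 10^(0.703/10) = 1.176, G_2 = 10^(−0.703/10) = 0.8506
  Stage 3: F_3 = 10^(8.41/10) = 6.934, G_3 = 10^(−6.35/10) = 0.2317
  Stage 4: F_4 = 10^(4.62/10) = 2.897, G_4 = 10^(17.3/10) = 53.70
Friis cascade:
  F = 2.793 + (1.176 − 1)/0.3581 + (6.934 − 1)/0.3046 + (2.897 − 1)/0.07058 = 49.65
NF = 10 log₁₀(49.65) = 16.96 dB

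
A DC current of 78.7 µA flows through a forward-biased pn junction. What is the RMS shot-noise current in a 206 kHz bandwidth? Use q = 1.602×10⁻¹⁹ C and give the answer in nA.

I_n = √(2qI·B)
2qI·B = 2 × 1.602×10⁻¹⁹ × 7.87×10⁻⁵ × 2.06×10⁵ = 5.19×10⁻¹⁸ A²
I_n = √(5.19×10⁻¹⁸) = 2.28×10⁻⁹ A = 2.28 nA

2.28 nA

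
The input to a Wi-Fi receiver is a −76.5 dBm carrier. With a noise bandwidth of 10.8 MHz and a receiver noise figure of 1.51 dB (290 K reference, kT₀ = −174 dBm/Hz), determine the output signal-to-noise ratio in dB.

25.7 dB

Noise floor: N = −174 + 10 log₁₀(B) + NF
10 log₁₀(1.08×10⁷) = 70.33 dB
N = −174 + 70.33 + 1.51 = −102.16 dBm
SNR = P_sig − N = −76.5 − (−102.16) = 25.66 dB → 25.7 dB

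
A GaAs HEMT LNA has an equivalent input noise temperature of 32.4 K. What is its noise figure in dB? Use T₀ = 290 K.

0.460 dB

F = 1 + T_e/T₀ = 1 + 32.4/290 = 1.11172
NF = 10 log₁₀(1.11172) = 0.460 dB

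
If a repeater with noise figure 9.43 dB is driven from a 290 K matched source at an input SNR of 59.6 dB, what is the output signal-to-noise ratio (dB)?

50.17 dB

By definition F = SNR_in/SNR_out, so in dB: SNR_out = SNR_in − NF
SNR_out = 59.6 − 9.43 = 50.17 dB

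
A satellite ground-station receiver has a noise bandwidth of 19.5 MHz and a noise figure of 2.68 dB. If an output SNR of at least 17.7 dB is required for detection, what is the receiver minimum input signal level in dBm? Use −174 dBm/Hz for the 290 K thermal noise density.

Sensitivity = −174 + 10 log₁₀(B) + NF + SNR_min
= −174 + 72.9 + 2.68 + 17.7
= −80.72 dBm → −80.7 dBm

−80.7 dBm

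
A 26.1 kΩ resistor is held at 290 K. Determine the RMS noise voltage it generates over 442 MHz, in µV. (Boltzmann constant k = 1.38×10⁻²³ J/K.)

430 µV

V_n = √(4kTRB)
4kTRB = 4 × 1.38×10⁻²³ × 290 × 2.61×10⁴ × 4.42×10⁸ = 1.85×10⁻⁷ V²
V_n = √(1.85×10⁻⁷) = 4.30×10⁻⁴ V = 430 µV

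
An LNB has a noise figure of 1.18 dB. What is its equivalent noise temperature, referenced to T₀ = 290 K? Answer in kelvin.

90.5 K

F = 10^(1.18/10) = 1.3122
T_e = (F − 1)·T₀ = (1.3122 − 1) × 290 = 90.5 K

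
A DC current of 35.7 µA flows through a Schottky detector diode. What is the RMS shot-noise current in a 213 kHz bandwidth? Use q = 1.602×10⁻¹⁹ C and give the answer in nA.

I_n = √(2qI·B)
2qI·B = 2 × 1.602×10⁻¹⁹ × 3.57×10⁻⁵ × 2.13×10⁵ = 2.44×10⁻¹⁸ A²
I_n = √(2.44×10⁻¹⁸) = 1.56×10⁻⁹ A = 1.56 nA

1.56 nA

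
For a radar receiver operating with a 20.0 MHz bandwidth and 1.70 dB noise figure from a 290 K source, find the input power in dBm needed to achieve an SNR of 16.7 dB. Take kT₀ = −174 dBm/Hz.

Sensitivity = −174 + 10 log₁₀(B) + NF + SNR_min
= −174 + 73.01 + 1.70 + 16.7
= −82.59 dBm → −82.6 dBm

−82.6 dBm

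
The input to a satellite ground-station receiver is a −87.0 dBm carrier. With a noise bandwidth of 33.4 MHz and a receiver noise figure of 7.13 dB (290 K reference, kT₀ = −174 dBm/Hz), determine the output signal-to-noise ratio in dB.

4.6 dB

Noise floor: N = −174 + 10 log₁₀(B) + NF
10 log₁₀(3.34×10⁷) = 75.24 dB
N = −174 + 75.24 + 7.13 = −91.63 dBm
SNR = P_sig − N = −87.0 − (−91.63) = 4.63 dB → 4.6 dB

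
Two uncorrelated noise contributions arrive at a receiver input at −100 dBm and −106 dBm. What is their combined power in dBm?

−99.0 dBm

Convert to linear, add, convert back:
P₁ = 1.00×10⁻¹³ W, P₂ = 2.51×10⁻¹⁴ W
P_tot = 1.25×10⁻¹³ W → 10 log₁₀(P_tot / 10⁻³) = −99.0 dBm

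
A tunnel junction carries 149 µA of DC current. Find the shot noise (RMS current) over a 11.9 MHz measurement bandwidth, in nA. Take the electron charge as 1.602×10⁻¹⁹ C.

I_n = √(2qI·B)
2qI·B = 2 × 1.602×10⁻¹⁹ × 1.49×10⁻⁴ × 1.19×10⁷ = 5.68×10⁻¹⁶ A²
I_n = √(5.68×10⁻¹⁶) = 2.38×10⁻⁸ A = 23.8 nA

23.8 nA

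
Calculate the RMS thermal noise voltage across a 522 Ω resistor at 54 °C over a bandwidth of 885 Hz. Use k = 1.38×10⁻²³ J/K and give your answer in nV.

91.3 nV

T = 54 °C + 273.15 = 327.15 K
V_n = √(4kTRB)
4kTRB = 4 × 1.38×10⁻²³ × 327.15 × 5.22×10² × 8.85×10² = 8.34×10⁻¹⁵ V²
V_n = √(8.34×10⁻¹⁵) = 9.13×10⁻⁸ V = 91.3 nV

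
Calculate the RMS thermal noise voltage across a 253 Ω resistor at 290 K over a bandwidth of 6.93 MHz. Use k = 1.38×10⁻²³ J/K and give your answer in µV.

V_n = √(4kTRB)
4kTRB = 4 × 1.38×10⁻²³ × 290 × 2.53×10² × 6.93×10⁶ = 2.81×10⁻¹¹ V²
V_n = √(2.81×10⁻¹¹) = 5.30×10⁻⁶ V = 5.30 µV

5.30 µV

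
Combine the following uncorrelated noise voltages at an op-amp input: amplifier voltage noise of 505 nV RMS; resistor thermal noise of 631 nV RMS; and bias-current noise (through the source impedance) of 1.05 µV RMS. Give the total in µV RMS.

Uncorrelated sources add in power (mean-square): V_tot = √(ΣV_i²)
V_tot = √[(5.05×10⁻⁷)² + (6.31×10⁻⁷)² + (1.05×10⁻⁶)²] = 1.33×10⁻⁶ V = 1.33 µV

1.33 µV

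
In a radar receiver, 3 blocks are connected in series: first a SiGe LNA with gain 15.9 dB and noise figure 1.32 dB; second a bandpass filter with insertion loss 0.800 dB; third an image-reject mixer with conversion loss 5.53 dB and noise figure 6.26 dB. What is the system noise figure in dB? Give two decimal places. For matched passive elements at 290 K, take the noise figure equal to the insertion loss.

1.64 dB

Convert to linear (a loss of L dB is a gain of −L dB): F_i = 10^(NF_i/10), G_i = 10^(G_i,dB/10)
  Stage 1: F_1 = 10^(1.32/10) = 1.355, G_1 = 10^(15.9/10) = 38.90
  Stage 2: F_2 = 10^(0.800/10) = 1.202, G_2 = 10^(−0.800/10) = 0.8318
  Stage 3: F_3 = 10^(6.26/10) = 4.227, G_3 = 10^(−5.53/10) = 0.2799
Friis cascade:
  F = 1.355 + (1.202 − 1)/38.90 + (4.227 − 1)/32.36 = 1.460
NF = 10 log₁₀(1.460) = 1.64 dB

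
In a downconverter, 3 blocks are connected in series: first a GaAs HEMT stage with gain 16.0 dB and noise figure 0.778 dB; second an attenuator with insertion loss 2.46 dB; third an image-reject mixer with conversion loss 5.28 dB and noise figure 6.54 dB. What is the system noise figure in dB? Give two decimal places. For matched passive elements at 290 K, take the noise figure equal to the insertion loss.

1.37 dB

Convert to linear (a loss of L dB is a gain of −L dB): F_i = 10^(NF_i/10), G_i = 10^(G_i,dB/10)
  Stage 1: F_1 = 10^(0.778/10) = 1.196, G_1 = 10^(16.0/10) = 39.81
  Stage 2: F_2 = 10^(2.46/10) = 1.762, G_2 = 10^(−2.46/10) = 0.5675
  Stage 3: F_3 = 10^(6.54/10) = 4.508, G_3 = 10^(−5.28/10) = 0.2965
Friis cascade:
  F = 1.196 + (1.762 − 1)/39.81 + (4.508 − 1)/22.59 = 1.371
NF = 10 log₁₀(1.371) = 1.37 dB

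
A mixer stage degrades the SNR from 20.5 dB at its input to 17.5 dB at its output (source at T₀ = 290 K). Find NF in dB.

3.0 dB

NF (dB) = SNR_in(dB) − SNR_out(dB) when the source is at T₀
NF = 20.5 − 17.5 = 3.0 dB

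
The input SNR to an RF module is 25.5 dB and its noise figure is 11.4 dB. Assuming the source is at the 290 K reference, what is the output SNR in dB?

By definition F = SNR_in/SNR_out, so in dB: SNR_out = SNR_in − NF
SNR_out = 25.5 − 11.4 = 14.1 dB

14.1 dB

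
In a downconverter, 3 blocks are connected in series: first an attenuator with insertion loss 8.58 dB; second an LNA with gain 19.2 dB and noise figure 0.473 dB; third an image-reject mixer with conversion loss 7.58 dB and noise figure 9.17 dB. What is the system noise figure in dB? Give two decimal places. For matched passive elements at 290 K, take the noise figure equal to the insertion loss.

9.38 dB

Convert to linear (a loss of L dB is a gain of −L dB): F_i = 10^(NF_i/10), G_i = 10^(G_i,dB/10)
  Stage 1: F_1 = 10^(8.58/10) = 7.211, G_1 = 10^(−8.58/10) = 0.1387
  Stage 2: F_2 = 10^(0.473/10) = 1.115, G_2 = 10^(19.2/10) = 83.18
  Stage 3: F_3 = 10^(9.17/10) = 8.260, G_3 = 10^(−7.58/10) = 0.1746
Friis cascade:
  F = 7.211 + (1.115 − 1)/0.1387 + (8.260 − 1)/11.53 = 8.670
NF = 10 log₁₀(8.670) = 9.38 dB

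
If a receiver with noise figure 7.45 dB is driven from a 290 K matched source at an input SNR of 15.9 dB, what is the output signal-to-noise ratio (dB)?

By definition F = SNR_in/SNR_out, so in dB: SNR_out = SNR_in − NF
SNR_out = 15.9 − 7.45 = 8.45 dB

8.45 dB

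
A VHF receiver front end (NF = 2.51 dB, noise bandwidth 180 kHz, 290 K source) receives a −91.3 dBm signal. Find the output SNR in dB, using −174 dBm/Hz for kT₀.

Noise floor: N = −174 + 10 log₁₀(B) + NF
10 log₁₀(1.80×10⁵) = 52.55 dB
N = −174 + 52.55 + 2.51 = −118.94 dBm
SNR = P_sig − N = −91.3 − (−118.94) = 27.64 dB → 27.6 dB

27.6 dB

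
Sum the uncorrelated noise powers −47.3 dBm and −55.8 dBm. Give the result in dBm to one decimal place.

−46.7 dBm

Convert to linear, add, convert back:
P₁ = 1.86×10⁻⁸ W, P₂ = 2.63×10⁻⁹ W
P_tot = 2.13×10⁻⁸ W → 10 log₁₀(P_tot / 10⁻³) = −46.7 dBm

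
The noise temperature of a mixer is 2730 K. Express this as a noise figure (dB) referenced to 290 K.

F = 1 + T_e/T₀ = 1 + 2730/290 = 10.4138
NF = 10 log₁₀(10.4138) = 10.18 dB

10.18 dB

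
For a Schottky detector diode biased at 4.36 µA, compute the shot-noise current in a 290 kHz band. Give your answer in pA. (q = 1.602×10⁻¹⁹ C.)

I_n = √(2qI·B)
2qI·B = 2 × 1.602×10⁻¹⁹ × 4.36×10⁻⁶ × 2.90×10⁵ = 4.05×10⁻¹⁹ A²
I_n = √(4.05×10⁻¹⁹) = 6.36×10⁻¹⁰ A = 636 pA

636 pA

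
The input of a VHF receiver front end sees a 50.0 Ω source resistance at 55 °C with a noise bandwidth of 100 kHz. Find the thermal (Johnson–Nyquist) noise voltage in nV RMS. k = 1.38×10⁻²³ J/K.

T = 55 °C + 273.15 = 328.15 K
V_n = √(4kTRB)
4kTRB = 4 × 1.38×10⁻²³ × 328.15 × 5.00×10¹ × 1.00×10⁵ = 9.06×10⁻¹⁴ V²
V_n = √(9.06×10⁻¹⁴) = 3.01×10⁻⁷ V = 301 nV

301 nV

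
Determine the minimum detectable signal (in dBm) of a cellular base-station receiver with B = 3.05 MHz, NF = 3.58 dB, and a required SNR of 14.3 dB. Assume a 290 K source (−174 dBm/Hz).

Sensitivity = −174 + 10 log₁₀(B) + NF + SNR_min
= −174 + 64.84 + 3.58 + 14.3
= −91.28 dBm → −91.3 dBm

−91.3 dBm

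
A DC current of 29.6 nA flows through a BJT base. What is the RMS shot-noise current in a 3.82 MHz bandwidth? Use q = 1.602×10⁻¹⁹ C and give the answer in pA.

I_n = √(2qI·B)
2qI·B = 2 × 1.602×10⁻¹⁹ × 2.96×10⁻⁸ × 3.82×10⁶ = 3.62×10⁻²⁰ A²
I_n = √(3.62×10⁻²⁰) = 1.90×10⁻¹⁰ A = 190 pA

190 pA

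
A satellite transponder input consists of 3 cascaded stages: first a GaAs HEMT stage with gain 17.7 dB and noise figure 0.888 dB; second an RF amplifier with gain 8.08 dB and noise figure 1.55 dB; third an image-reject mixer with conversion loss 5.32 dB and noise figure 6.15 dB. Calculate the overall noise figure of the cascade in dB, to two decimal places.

Convert to linear (a loss of L dB is a gain of −L dB): F_i = 10^(NF_i/10), G_i = 10^(G_i,dB/10)
  Stage 1: F_1 = 10^(0.888/10) = 1.227, G_1 = 10^(17.7/10) = 58.88
  Stage 2: F_2 = 10^(1.55/10) = 1.429, G_2 = 10^(8.08/10) = 6.427
  Stage 3: F_3 = 10^(6.15/10) = 4.121, G_3 = 10^(−5.32/10) = 0.2938
Friis cascade:
  F = 1.227 + (1.429 − 1)/58.88 + (4.121 − 1)/378.4 = 1.242
NF = 10 log₁₀(1.242) = 0.94 dB

0.94 dB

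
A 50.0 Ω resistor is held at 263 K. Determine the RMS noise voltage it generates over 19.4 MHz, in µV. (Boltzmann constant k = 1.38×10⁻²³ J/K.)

3.75 µV

V_n = √(4kTRB)
4kTRB = 4 × 1.38×10⁻²³ × 263 × 5.00×10¹ × 1.94×10⁷ = 1.41×10⁻¹¹ V²
V_n = √(1.41×10⁻¹¹) = 3.75×10⁻⁶ V = 3.75 µV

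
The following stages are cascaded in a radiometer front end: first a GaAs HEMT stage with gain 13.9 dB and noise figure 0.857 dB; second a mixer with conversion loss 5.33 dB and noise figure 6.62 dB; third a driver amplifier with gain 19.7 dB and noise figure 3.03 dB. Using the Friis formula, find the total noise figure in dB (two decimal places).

1.77 dB

Convert to linear (a loss of L dB is a gain of −L dB): F_i = 10^(NF_i/10), G_i = 10^(G_i,dB/10)
  Stage 1: F_1 = 10^(0.857/10) = 1.218, G_1 = 10^(13.9/10) = 24.55
  Stage 2: F_2 = 10^(6.62/10) = 4.592, G_2 = 10^(−5.33/10) = 0.2931
  Stage 3: F_3 = 10^(3.03/10) = 2.009, G_3 = 10^(19.7/10) = 93.33
Friis cascade:
  F = 1.218 + (4.592 − 1)/24.55 + (2.009 − 1)/7.194 = 1.505
NF = 10 log₁₀(1.505) = 1.77 dB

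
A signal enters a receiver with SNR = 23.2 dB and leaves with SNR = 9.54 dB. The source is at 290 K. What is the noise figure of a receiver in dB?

13.66 dB

NF (dB) = SNR_in(dB) − SNR_out(dB) when the source is at T₀
NF = 23.2 − 9.54 = 13.66 dB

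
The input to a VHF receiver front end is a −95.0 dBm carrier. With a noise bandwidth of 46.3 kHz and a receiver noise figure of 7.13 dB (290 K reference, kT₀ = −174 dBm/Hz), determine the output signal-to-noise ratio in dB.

Noise floor: N = −174 + 10 log₁₀(B) + NF
10 log₁₀(4.63×10⁴) = 46.66 dB
N = −174 + 46.66 + 7.13 = −120.21 dBm
SNR = P_sig − N = −95.0 − (−120.21) = 25.21 dB → 25.2 dB

25.2 dB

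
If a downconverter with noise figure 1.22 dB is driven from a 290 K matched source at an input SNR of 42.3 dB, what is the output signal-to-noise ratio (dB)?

41.08 dB

By definition F = SNR_in/SNR_out, so in dB: SNR_out = SNR_in − NF
SNR_out = 42.3 − 1.22 = 41.08 dB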